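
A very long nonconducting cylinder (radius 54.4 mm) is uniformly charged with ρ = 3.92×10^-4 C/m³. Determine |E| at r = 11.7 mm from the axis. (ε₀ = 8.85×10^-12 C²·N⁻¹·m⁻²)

Take a coaxial cylindrical Gaussian surface of radius r = 11.7 mm and length L (r < R).
Charge inside radius r per length L is ρ·πr²·L, so λ_enc = ρπr² = 1.686×10^-7 C/m.
By Gauss's law (flux through the curved wall only), E·2πrL = λ_enc L/ε₀.
E = |λ_enc|/(2πε₀r) = (1.686×10^-7)/(2π·8.85×10^-12·0.0117) = 2.59e5 N/C.

|E| = 2.59e5 N/C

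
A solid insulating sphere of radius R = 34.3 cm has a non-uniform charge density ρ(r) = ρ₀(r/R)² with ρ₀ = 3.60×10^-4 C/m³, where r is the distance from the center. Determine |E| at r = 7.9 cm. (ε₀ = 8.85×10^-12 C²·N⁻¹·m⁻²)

|E| ≈ 3.41×10^4 V/m

Symmetry ⇒ E = E(r) r̂. Gaussian sphere of radius r = 7.9 cm (r < R).
Q_enc = ∫₀^r ρ(r')·4πr'² dr' = (4πρ₀/R²) ∫₀^r r'^4 dr' = 4πρ₀ r^5/(5·R²) = 2.366e-8 C.
Applying ∮E·dA = Q_enc/ε₀ with Φ = E(4πr²):
E = |Q_enc|/(4πε₀r²) = (2.366×10^-8)/(4π·8.85×10^-12·(0.079)²) = 3.41×10^4 N/C.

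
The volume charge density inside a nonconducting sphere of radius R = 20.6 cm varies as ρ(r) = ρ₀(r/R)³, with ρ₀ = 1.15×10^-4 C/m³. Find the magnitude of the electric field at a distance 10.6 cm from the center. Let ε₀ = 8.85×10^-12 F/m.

Take a concentric spherical Gaussian surface of radius r = 10.6 cm (r < R).
Integrate the density: Q_enc = 4π ∫₀^r ρ₀(r'/R)^3 r'² dr' = 4πρ₀ r^6/(6·R³) = 3.908×10^-8 C.
Since E is radial and uniform over the Gaussian sphere, Φ = E·4πr² = Q_enc/ε₀.
E = |Q_enc|/(4πε₀r²) = (3.908×10^-8)/(4π·8.85×10^-12·(0.106)²) = 3.13e4 N/C.

E = 3.13×10^4 N/C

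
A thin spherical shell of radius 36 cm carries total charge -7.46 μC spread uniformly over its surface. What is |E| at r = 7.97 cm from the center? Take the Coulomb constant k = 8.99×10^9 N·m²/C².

|E| = 0 N/C

Use a concentric Gaussian sphere at r = 7.97 cm (inside the shell, r < 36 cm).
All the charge is outside the Gaussian surface: Q_enc = 0, hence E = 0 everywhere inside the shell.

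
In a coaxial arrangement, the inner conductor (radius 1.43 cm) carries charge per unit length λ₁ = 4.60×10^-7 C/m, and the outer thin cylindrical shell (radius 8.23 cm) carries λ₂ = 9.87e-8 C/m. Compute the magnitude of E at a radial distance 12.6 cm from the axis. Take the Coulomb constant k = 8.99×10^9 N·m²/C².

By cylindrical symmetry E is radial; use a coaxial Gaussian cylinder of radius 12.6 cm and length L (r > 8.23 cm, enclosing both).
λ_enc = λ₁ + λ₂ = (4.60e-7) + (9.87e-8) = 5.587e-7 C/m.
Since E is radial and uniform over the curved surface, Φ = E·2πrL = Q_enc/ε₀ = λ_enc L/ε₀.
E = 2k|λ_enc|/r = 2(8.99×10^9)(5.587e-7)/(0.126) = 7.97e4 N/C.

|E| ≈ 7.97e4 V/m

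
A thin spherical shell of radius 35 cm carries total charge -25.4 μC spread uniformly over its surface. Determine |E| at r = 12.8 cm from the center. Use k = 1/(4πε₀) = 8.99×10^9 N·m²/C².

|E| = 0 N/C

By spherical symmetry E is radial; choose a Gaussian sphere of radius r = 12.8 cm (inside the shell, r < 35 cm).
All the charge is outside the Gaussian surface: Q_enc = 0, hence E = 0 everywhere inside the shell.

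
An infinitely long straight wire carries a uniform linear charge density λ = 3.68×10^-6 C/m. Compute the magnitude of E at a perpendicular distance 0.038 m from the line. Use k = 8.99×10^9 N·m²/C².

E ≈ 1.74×10^6 N/C

Take a coaxial cylindrical Gaussian surface of radius r = 0.038 m and length L.
Q_enc = λL, so λ_enc = 3.68×10^-6 C/m.
Applying ∮E·dA = Q_enc/ε₀ with the end caps contributing no flux:
E = 2k|λ_enc|/r = 2(8.99×10^9)(3.68×10^-6)/(0.038) = 1.74e6 N/C.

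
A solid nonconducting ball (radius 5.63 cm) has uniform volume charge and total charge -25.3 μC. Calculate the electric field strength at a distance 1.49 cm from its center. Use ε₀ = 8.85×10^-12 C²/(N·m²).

E ≈ 1.90×10^7 N/C

By spherical symmetry E is radial; choose a Gaussian sphere of radius r = 1.49 cm (r < R).
For a uniform sphere the enclosed fraction is (r/R)³, so Q_enc = (-25.3 μC)(0.0149/0.0563)³ = -4.69×10^-7 C.
Applying ∮E·dA = Q_enc/ε₀ with Φ = E(4πr²):
E = |Q_enc|/(4πε₀r²) = (4.69×10^-7)/(4π·8.85×10^-12·(0.0149)²) = 1.90e7 N/C.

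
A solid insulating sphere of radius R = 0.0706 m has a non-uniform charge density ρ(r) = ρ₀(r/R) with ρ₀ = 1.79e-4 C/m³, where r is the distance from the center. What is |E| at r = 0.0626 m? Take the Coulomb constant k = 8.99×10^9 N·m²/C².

Use a concentric Gaussian sphere at r = 0.0626 m (r < R).
Q_enc = ∫₀^r ρ(r')·4πr'² dr' = (4πρ₀/R) ∫₀^r r'^3 dr' = 4πρ₀ r^4/(4·R) = 1.223×10^-7 C.
Gauss's law: E·4πr² = Q_enc/ε₀.
E = k|Q_enc|/r² = (8.99×10^9)(1.223×10^-7)/(0.0626)² = 2.81×10^5 N/C.

E = 2.81×10^5 N/C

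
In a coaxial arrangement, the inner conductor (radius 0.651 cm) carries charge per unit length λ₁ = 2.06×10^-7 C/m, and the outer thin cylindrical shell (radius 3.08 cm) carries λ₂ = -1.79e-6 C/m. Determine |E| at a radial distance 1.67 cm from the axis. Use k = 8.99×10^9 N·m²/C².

Choose a coaxial cylinder of radius r = 1.67 cm (arbitrary length L) as the Gaussian surface (between the conductors, 0.651 cm < r < 3.08 cm).
The shell at 3.08 cm lies outside the Gaussian surface, so λ_enc = λ₁ = 2.06e-7 C/m.
Since E is radial and uniform over the curved surface, Φ = E·2πrL = Q_enc/ε₀ = λ_enc L/ε₀.
E = 2k|λ_enc|/r = 2(8.99×10^9)(2.06e-7)/(0.0167) = 2.22e5 N/C.

|E| = 2.22×10^5 N/C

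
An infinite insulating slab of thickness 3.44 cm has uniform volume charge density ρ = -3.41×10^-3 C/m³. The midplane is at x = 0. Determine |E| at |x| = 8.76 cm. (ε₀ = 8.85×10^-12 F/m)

|E| = 6.63×10^6 V/m

The point |x| = 8.76 cm lies outside the slab (half-thickness 0.0172 m). A symmetric pillbox spanning the full slab encloses Q_enc = ρ·d·A.
Flux = 2EA ⇒ E = |ρ|d/(2ε₀), independent of distance outside.
E = (3.41×10^-3)(0.0344)/(2·8.85×10^-12) = 6.63×10^6 N/C.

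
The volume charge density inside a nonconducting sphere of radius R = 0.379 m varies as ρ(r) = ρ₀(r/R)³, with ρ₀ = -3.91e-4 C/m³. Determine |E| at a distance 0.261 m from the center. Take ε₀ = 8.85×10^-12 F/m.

|E| = 6.28e5 N/C

Take a concentric spherical Gaussian surface of radius r = 0.261 m (r < R).
Q_enc = ∫₀^r ρ(r')·4πr'² dr' = (4πρ₀/R³) ∫₀^r r'^5 dr' = 4πρ₀ r^6/(6·R³) = -4.755e-6 C.
Since E is radial and uniform over the Gaussian sphere, Φ = E·4πr² = Q_enc/ε₀.
E = |Q_enc|/(4πε₀r²) = (4.755×10^-6)/(4π·8.85×10^-12·(0.261)²) = 6.28×10^5 N/C.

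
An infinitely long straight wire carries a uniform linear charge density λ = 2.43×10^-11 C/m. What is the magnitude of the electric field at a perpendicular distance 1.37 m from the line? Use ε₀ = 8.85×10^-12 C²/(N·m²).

By cylindrical symmetry E is radial; use a coaxial Gaussian cylinder of radius 1.37 m and length L.
Q_enc = λL, so λ_enc = 2.43×10^-11 C/m.
By Gauss's law (flux through the curved wall only), E·2πrL = λ_enc L/ε₀.
E = |λ_enc|/(2πε₀r) = (2.43×10^-11)/(2π·8.85×10^-12·1.37) = 0.319 N/C.

E ≈ 0.319 V/m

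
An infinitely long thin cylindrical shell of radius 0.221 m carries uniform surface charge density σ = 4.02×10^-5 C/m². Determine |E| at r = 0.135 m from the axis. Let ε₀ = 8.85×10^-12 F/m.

Take a coaxial cylindrical Gaussian surface of radius r = 0.135 m and length L (r < 0.221 m, inside the shell).
No charge is enclosed, so Gauss's law gives E·2πrL = 0 ⇒ E = 0.

|E| = 0 N/C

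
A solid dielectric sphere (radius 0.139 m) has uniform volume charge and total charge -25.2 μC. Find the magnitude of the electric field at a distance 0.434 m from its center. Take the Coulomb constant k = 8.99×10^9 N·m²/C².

|E| ≈ 1.20e6 V/m

By spherical symmetry E is radial; choose a Gaussian sphere of radius r = 0.434 m (r > R, so the entire charge is enclosed).
Q_enc = -25.2 μC = -2.52×10^-5 C.
By Gauss's law, ∮E·dA = E·4πr² = Q_enc/ε₀.
E = k|Q_enc|/r² = (8.99×10^9)(2.52×10^-5)/(0.434)² = 1.20×10^6 N/C.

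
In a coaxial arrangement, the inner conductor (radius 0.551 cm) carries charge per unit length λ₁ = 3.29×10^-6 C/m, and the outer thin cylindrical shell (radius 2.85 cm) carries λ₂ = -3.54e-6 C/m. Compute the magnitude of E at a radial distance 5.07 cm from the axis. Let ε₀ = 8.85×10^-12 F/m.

E ≈ 8.87e4 N/C

Coaxial Gaussian cylinder, radius r = 5.07 cm, length L (r > 2.85 cm, enclosing both).
λ_enc = λ₁ + λ₂ = (3.29×10^-6) + (-3.54×10^-6) = -2.50×10^-7 C/m.
Since E is radial and uniform over the curved surface, Φ = E·2πrL = Q_enc/ε₀ = λ_enc L/ε₀.
E = |λ_enc|/(2πε₀r) = (2.50e-7)/(2π·8.85×10^-12·0.0507) = 8.87e4 N/C.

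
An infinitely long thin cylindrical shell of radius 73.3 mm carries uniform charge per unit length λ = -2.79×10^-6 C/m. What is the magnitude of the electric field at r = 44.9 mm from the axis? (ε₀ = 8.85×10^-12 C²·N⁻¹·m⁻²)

E = 0 (no enclosed charge)

Coaxial Gaussian cylinder, radius r = 44.9 mm, length L (r < 73.3 mm, inside the shell).
All the surface charge lies outside this cylinder: Q_enc = 0, hence E = 0.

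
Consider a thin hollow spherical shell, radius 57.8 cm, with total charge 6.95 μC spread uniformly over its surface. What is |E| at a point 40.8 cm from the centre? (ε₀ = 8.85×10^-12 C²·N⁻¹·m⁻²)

By spherical symmetry E is radial; choose a Gaussian sphere of radius r = 40.8 cm (inside the shell, r < 57.8 cm).
No charge lies within this surface, so Q_enc = 0 and Gauss's law gives E·4πr² = 0 ⇒ E = 0.

E = 0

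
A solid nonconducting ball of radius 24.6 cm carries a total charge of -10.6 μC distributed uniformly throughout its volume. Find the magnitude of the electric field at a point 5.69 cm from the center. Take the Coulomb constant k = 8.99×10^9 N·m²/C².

3.64×10^5 N/C

Symmetry ⇒ E = E(r) r̂. Gaussian sphere of radius r = 5.69 cm (r < R).
Only the charge within r is enclosed: Q_enc = Q·(r/R)³ = (-10.6 μC)·(5.69 cm/24.6 cm)³ = -1.312×10^-7 C.
Applying ∮E·dA = Q_enc/ε₀ with Φ = E(4πr²):
E = k|Q_enc|/r² = (8.99×10^9)(1.312×10^-7)/(0.0569)² = 3.64×10^5 N/C.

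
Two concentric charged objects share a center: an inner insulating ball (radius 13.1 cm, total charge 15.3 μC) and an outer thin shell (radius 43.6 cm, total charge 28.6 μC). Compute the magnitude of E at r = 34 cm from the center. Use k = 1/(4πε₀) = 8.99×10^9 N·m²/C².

Symmetry ⇒ E = E(r) r̂. Gaussian sphere of radius r = 34 cm (between the bodies, 13.1 cm < r < 43.6 cm).
Only the inner charge is enclosed; the outer shell contributes nothing inside itself. Q_enc = 15.3 μC = 1.53×10^-5 C.
Applying ∮E·dA = Q_enc/ε₀ with Φ = E(4πr²):
E = k|Q_enc|/r² = (8.99×10^9)(1.53×10^-5)/(0.34)² = 1.19×10^6 N/C.

E ≈ 1.19e6 N/C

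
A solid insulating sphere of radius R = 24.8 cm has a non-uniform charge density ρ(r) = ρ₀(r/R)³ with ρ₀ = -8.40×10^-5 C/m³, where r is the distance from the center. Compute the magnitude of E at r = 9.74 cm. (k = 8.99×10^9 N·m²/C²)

Symmetry ⇒ E = E(r) r̂. Gaussian sphere of radius r = 9.74 cm (r < R).
Q_enc = ∫₀^r ρ(r')·4πr'² dr' = (4πρ₀/R³) ∫₀^r r'^5 dr' = 4πρ₀ r^6/(6·R³) = -9.848e-9 C.
Applying ∮E·dA = Q_enc/ε₀ with Φ = E(4πr²):
E = k|Q_enc|/r² = (8.99×10^9)(9.848×10^-9)/(0.0974)² = 9.33e3 N/C.

E = 9.33×10^3 N/C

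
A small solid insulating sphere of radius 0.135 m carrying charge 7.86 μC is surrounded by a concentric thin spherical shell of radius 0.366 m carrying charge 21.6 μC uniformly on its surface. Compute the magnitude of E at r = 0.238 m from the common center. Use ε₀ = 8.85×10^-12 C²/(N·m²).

Take a concentric spherical Gaussian surface of radius r = 0.238 m (between the bodies, 0.135 m < r < 0.366 m).
Only the inner charge is enclosed; the outer shell contributes nothing inside itself. Q_enc = 7.86 μC = 7.86×10^-6 C.
Applying ∮E·dA = Q_enc/ε₀ with Φ = E(4πr²):
E = |Q_enc|/(4πε₀r²) = (7.86×10^-6)/(4π·8.85×10^-12·(0.238)²) = 1.25×10^6 N/C.

E ≈ 1.25e6 N/C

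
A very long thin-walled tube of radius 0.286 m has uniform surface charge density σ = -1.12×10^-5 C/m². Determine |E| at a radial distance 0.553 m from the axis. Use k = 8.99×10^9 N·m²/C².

By cylindrical symmetry E is radial; use a coaxial Gaussian cylinder of radius 0.553 m and length L (r > 0.286 m).
The whole shell is enclosed: λ_enc = σ·2πR = (-1.12e-5)·2π·(0.286) = -2.013e-5 C/m.
Applying ∮E·dA = Q_enc/ε₀ with the end caps contributing no flux:
E = 2k|λ_enc|/r = 2(8.99×10^9)(2.013e-5)/(0.553) = 6.54×10^5 N/C.

E = 6.54×10^5 N/C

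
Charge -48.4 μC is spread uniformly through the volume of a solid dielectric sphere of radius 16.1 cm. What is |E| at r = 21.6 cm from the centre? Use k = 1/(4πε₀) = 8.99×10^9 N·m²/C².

|E| ≈ 9.33e6 N/C

Use a concentric Gaussian sphere at r = 21.6 cm (r > R, so the entire charge is enclosed).
Q_enc = -48.4 μC = -4.84×10^-5 C.
By Gauss's law, ∮E·dA = E·4πr² = Q_enc/ε₀.
E = k|Q_enc|/r² = (8.99×10^9)(4.84×10^-5)/(0.216)² = 9.33×10^6 N/C.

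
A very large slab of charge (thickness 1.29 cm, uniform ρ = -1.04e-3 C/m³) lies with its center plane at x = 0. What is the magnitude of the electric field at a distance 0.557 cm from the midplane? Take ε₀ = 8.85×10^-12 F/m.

By symmetry E is perpendicular to the slab. A Gaussian pillbox from −0.557 cm to +0.557 cm (face area A) lies entirely within the slab.
Q_enc = ρ·(2x)·A and flux = 2EA, so 2EA = 2ρxA/ε₀ ⇒ E = |ρ|x/ε₀.
E = (1.04×10^-3)(0.00557)/(8.85×10^-12) = 6.55e5 N/C.

|E| = 6.55e5 N/C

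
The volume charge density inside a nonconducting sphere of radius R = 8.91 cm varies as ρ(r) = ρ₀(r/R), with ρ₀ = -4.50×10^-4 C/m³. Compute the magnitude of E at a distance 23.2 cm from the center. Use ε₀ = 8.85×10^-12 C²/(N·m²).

By spherical symmetry E is radial; choose a Gaussian sphere of radius r = 23.2 cm (r > R, all charge enclosed).
Q_enc = 4π ∫₀^R ρ₀(r'/R)^1 r'² dr' = 4πρ₀R³/4 = -1.00×10^-6 C.
Applying ∮E·dA = Q_enc/ε₀ with Φ = E(4πr²):
E = |Q_enc|/(4πε₀r²) = (1.00×10^-6)/(4π·8.85×10^-12·(0.232)²) = 1.67e5 N/C.

|E| ≈ 1.67e5 V/m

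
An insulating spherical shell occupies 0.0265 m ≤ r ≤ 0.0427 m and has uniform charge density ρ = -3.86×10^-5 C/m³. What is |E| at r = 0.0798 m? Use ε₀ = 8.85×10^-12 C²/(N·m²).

Symmetry ⇒ E = E(r) r̂. Gaussian sphere of radius r = 0.0798 m (r > 0.0427 m, enclosing the whole shell).
Q_enc = ρ·(4π/3)(b³ − a³) = (-3.86e-5)·(4π/3)·((0.0427)³ − (0.0265)³) = -9.579×10^-9 C.
Since E is radial and uniform over the Gaussian sphere, Φ = E·4πr² = Q_enc/ε₀.
E = |Q_enc|/(4πε₀r²) = (9.579e-9)/(4π·8.85×10^-12·(0.0798)²) = 1.35×10^4 N/C.

1.35×10^4 N/C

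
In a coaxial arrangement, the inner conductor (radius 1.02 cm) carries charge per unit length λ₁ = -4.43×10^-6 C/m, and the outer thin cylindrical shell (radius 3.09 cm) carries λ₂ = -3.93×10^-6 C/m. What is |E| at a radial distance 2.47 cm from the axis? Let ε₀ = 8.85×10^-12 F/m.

By cylindrical symmetry E is radial; use a coaxial Gaussian cylinder of radius 2.47 cm and length L (between the conductors, 1.02 cm < r < 3.09 cm).
The shell at 3.09 cm lies outside the Gaussian surface, so λ_enc = λ₁ = -4.43×10^-6 C/m.
Applying ∮E·dA = Q_enc/ε₀ with the end caps contributing no flux:
E = |λ_enc|/(2πε₀r) = (4.43e-6)/(2π·8.85×10^-12·0.0247) = 3.23×10^6 N/C.

|E| ≈ 3.23×10^6 N/C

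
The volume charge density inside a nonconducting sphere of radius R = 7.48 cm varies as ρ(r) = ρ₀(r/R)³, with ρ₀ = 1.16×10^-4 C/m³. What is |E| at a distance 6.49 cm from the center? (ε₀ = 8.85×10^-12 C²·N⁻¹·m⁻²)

By spherical symmetry E is radial; choose a Gaussian sphere of radius r = 6.49 cm (r < R).
Q_enc = ∫₀^r ρ(r')·4πr'² dr' = (4πρ₀/R³) ∫₀^r r'^5 dr' = 4πρ₀ r^6/(6·R³) = 4.338e-8 C.
Since E is radial and uniform over the Gaussian sphere, Φ = E·4πr² = Q_enc/ε₀.
E = |Q_enc|/(4πε₀r²) = (4.338e-8)/(4π·8.85×10^-12·(0.0649)²) = 9.26×10^4 N/C.

|E| ≈ 9.26×10^4 N/C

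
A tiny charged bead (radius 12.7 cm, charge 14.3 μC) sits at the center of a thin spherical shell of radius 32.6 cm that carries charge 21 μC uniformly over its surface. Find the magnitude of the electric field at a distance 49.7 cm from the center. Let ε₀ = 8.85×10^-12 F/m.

Use a concentric Gaussian sphere at r = 49.7 cm (r > 32.6 cm, enclosing both).
Q_enc = (14.3 μC) + (21 μC) = 3.53×10^-5 C.
Since E is radial and uniform over the Gaussian sphere, Φ = E·4πr² = Q_enc/ε₀.
E = |Q_enc|/(4πε₀r²) = (3.53e-5)/(4π·8.85×10^-12·(0.497)²) = 1.29×10^6 N/C.

|E| = 1.29e6 N/C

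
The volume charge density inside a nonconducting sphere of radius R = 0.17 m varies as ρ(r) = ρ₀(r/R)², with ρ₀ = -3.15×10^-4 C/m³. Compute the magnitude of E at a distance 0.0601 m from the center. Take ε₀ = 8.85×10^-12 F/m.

|E| = 5.35×10^4 V/m

Symmetry ⇒ E = E(r) r̂. Gaussian sphere of radius r = 0.0601 m (r < R).
Integrate the density: Q_enc = 4π ∫₀^r ρ₀(r'/R)^2 r'² dr' = 4πρ₀ r^5/(5·R²) = -2.148×10^-8 C.
By Gauss's law, ∮E·dA = E·4πr² = Q_enc/ε₀.
E = |Q_enc|/(4πε₀r²) = (2.148×10^-8)/(4π·8.85×10^-12·(0.0601)²) = 5.35×10^4 N/C.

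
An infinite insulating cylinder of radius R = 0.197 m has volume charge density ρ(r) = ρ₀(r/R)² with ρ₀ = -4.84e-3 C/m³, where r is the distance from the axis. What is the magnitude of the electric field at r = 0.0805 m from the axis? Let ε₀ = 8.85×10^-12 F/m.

|E| = 1.84×10^6 N/C

By cylindrical symmetry E is radial; use a coaxial Gaussian cylinder of radius 0.0805 m and length L (r < R).
Integrating ρ over the cross-section to radius r: λ_enc = (2πρ₀/R²) ∫₀^r r'^3 dr' = 2πρ₀ r^4/(4·R²) = -8.227×10^-6 C/m.
Applying ∮E·dA = Q_enc/ε₀ with the end caps contributing no flux:
E = |λ_enc|/(2πε₀r) = (8.227×10^-6)/(2π·8.85×10^-12·0.0805) = 1.84×10^6 N/C.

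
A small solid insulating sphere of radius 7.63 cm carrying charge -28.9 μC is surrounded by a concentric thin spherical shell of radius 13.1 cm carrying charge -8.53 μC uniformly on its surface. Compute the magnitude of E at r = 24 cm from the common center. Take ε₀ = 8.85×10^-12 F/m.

E ≈ 5.84×10^6 N/C

By spherical symmetry E is radial; choose a Gaussian sphere of radius r = 24 cm (r > 13.1 cm, enclosing both).
Q_enc = (-28.9 μC) + (-8.53 μC) = -3.743×10^-5 C.
By Gauss's law, ∮E·dA = E·4πr² = Q_enc/ε₀.
E = |Q_enc|/(4πε₀r²) = (3.743×10^-5)/(4π·8.85×10^-12·(0.24)²) = 5.84e6 N/C.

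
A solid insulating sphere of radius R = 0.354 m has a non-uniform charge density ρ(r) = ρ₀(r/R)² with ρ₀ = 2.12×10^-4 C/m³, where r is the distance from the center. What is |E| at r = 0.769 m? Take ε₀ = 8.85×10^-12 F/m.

Use a concentric Gaussian sphere at r = 0.769 m (r > R, all charge enclosed).
Q_enc = 4π ∫₀^R ρ₀(r'/R)^2 r'² dr' = 4πρ₀R³/5 = 2.364×10^-5 C.
Since E is radial and uniform over the Gaussian sphere, Φ = E·4πr² = Q_enc/ε₀.
E = |Q_enc|/(4πε₀r²) = (2.364×10^-5)/(4π·8.85×10^-12·(0.769)²) = 3.59×10^5 N/C.

|E| = 3.59e5 N/C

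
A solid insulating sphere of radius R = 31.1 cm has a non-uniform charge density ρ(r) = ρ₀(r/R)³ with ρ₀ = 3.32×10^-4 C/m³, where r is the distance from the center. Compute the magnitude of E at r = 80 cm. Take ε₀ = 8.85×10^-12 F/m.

Symmetry ⇒ E = E(r) r̂. Gaussian sphere of radius r = 80 cm (r > R, all charge enclosed).
Q_enc = 4π ∫₀^R ρ₀(r'/R)^3 r'² dr' = 4πρ₀R³/6 = 2.092×10^-5 C.
Since E is radial and uniform over the Gaussian sphere, Φ = E·4πr² = Q_enc/ε₀.
E = |Q_enc|/(4πε₀r²) = (2.092×10^-5)/(4π·8.85×10^-12·(0.8)²) = 2.94×10^5 N/C.

E = 2.94×10^5 N/C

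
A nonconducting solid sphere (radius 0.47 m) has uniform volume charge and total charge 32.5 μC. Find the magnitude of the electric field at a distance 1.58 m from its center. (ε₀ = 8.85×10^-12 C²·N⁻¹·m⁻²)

|E| ≈ 1.17×10^5 N/C

Use a concentric Gaussian sphere at r = 1.58 m (r > R, so the entire charge is enclosed).
Q_enc = 32.5 μC = 3.25×10^-5 C.
Gauss's law: E·4πr² = Q_enc/ε₀.
E = |Q_enc|/(4πε₀r²) = (3.25×10^-5)/(4π·8.85×10^-12·(1.58)²) = 1.17×10^5 N/C.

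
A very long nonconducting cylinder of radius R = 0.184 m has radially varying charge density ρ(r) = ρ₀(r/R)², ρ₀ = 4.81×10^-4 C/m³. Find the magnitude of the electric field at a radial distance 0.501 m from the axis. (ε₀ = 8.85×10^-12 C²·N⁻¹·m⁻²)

E = 9.18×10^5 V/m

Take a coaxial cylindrical Gaussian surface of radius r = 0.501 m and length L (r > R, full charge per length enclosed).
λ_enc = 2π ∫₀^R ρ₀(r'/R)^2 r' dr' = 2πρ₀R²/4 = 2.558e-5 C/m.
Since E is radial and uniform over the curved surface, Φ = E·2πrL = Q_enc/ε₀ = λ_enc L/ε₀.
E = |λ_enc|/(2πε₀r) = (2.558×10^-5)/(2π·8.85×10^-12·0.501) = 9.18e5 N/C.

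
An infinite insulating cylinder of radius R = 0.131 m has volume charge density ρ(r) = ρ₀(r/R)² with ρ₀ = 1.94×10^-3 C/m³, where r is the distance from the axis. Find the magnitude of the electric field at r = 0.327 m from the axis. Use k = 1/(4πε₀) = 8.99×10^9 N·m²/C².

E ≈ 2.88e6 N/C

Take a coaxial cylindrical Gaussian surface of radius r = 0.327 m and length L (r > R, full charge per length enclosed).
λ_enc = 2π ∫₀^R ρ₀(r'/R)^2 r' dr' = 2πρ₀R²/4 = 5.23×10^-5 C/m.
Gauss's law: E·2πrL = λ_enc L/ε₀.
E = 2k|λ_enc|/r = 2(8.99×10^9)(5.23e-5)/(0.327) = 2.88×10^6 N/C.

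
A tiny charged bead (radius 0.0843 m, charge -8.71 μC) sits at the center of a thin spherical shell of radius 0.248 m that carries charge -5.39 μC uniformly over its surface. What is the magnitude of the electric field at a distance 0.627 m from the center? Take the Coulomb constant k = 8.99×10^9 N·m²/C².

Take a concentric spherical Gaussian surface of radius r = 0.627 m (r > 0.248 m, enclosing both).
Q_enc = (-8.71 μC) + (-5.39 μC) = -1.41×10^-5 C.
Since E is radial and uniform over the Gaussian sphere, Φ = E·4πr² = Q_enc/ε₀.
E = k|Q_enc|/r² = (8.99×10^9)(1.41e-5)/(0.627)² = 3.22e5 N/C.

3.22×10^5 N/C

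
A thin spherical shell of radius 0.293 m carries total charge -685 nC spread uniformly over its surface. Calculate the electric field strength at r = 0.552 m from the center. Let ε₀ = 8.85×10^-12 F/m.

|E| ≈ 2.02e4 N/C

Take a concentric spherical Gaussian surface of radius r = 0.552 m (r > 0.293 m).
The entire shell is enclosed: Q_enc = -6.85×10^-7 C.
Gauss's law: E·4πr² = Q_enc/ε₀.
E = |Q_enc|/(4πε₀r²) = (6.85×10^-7)/(4π·8.85×10^-12·(0.552)²) = 2.02×10^4 N/C.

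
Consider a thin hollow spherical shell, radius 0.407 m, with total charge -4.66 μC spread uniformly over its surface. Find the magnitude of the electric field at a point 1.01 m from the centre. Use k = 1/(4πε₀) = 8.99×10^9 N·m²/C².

E ≈ 4.11e4 N/C

Symmetry ⇒ E = E(r) r̂. Gaussian sphere of radius r = 1.01 m (r > 0.407 m).
The entire shell is enclosed: Q_enc = -4.66×10^-6 C.
Gauss's law: E·4πr² = Q_enc/ε₀.
E = k|Q_enc|/r² = (8.99×10^9)(4.66e-6)/(1.01)² = 4.11e4 N/C.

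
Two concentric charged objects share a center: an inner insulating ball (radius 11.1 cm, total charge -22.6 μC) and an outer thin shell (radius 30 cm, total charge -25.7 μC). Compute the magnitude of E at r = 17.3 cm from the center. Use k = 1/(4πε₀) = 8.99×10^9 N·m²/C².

By spherical symmetry E is radial; choose a Gaussian sphere of radius r = 17.3 cm (between the bodies, 11.1 cm < r < 30 cm).
The shell at 30 cm lies outside the Gaussian surface, so Q_enc = -22.6 μC = -2.26e-5 C.
Gauss's law: E·4πr² = Q_enc/ε₀.
E = k|Q_enc|/r² = (8.99×10^9)(2.26×10^-5)/(0.173)² = 6.79×10^6 N/C.

|E| = 6.79e6 N/C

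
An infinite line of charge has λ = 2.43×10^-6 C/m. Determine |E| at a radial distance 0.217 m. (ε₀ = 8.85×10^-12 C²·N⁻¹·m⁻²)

|E| ≈ 2.01×10^5 V/m

By cylindrical symmetry E is radial; use a coaxial Gaussian cylinder of radius 0.217 m and length L.
Q_enc = λL, so λ_enc = 2.43×10^-6 C/m.
Gauss's law: E·2πrL = λ_enc L/ε₀.
E = |λ_enc|/(2πε₀r) = (2.43e-6)/(2π·8.85×10^-12·0.217) = 2.01e5 N/C.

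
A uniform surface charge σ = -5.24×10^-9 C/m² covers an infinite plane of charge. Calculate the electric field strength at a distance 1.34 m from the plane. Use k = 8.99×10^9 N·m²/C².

E = 296 N/C

By planar symmetry E is perpendicular to the sheet and uniform; use a Gaussian pillbox with flat faces of area A on each side of the sheet.
Flux Φ = 2EA and Q_enc = σA, so 2EA = σA/ε₀ ⇒ E = |σ|/(2ε₀), independent of distance.
E = 2πk|σ| = 2π(8.99×10^9)(5.24e-9) = 296 N/C.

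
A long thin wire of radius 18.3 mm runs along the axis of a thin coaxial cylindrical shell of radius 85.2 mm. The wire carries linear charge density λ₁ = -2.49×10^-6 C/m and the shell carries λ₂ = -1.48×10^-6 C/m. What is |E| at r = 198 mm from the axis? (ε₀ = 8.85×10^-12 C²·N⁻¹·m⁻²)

By cylindrical symmetry E is radial; use a coaxial Gaussian cylinder of radius 198 mm and length L (r > 85.2 mm, enclosing both).
λ_enc = λ₁ + λ₂ = (-2.49×10^-6) + (-1.48×10^-6) = -3.97×10^-6 C/m.
By Gauss's law (flux through the curved wall only), E·2πrL = λ_enc L/ε₀.
E = |λ_enc|/(2πε₀r) = (3.97×10^-6)/(2π·8.85×10^-12·0.198) = 3.61×10^5 N/C.

E ≈ 3.61e5 N/C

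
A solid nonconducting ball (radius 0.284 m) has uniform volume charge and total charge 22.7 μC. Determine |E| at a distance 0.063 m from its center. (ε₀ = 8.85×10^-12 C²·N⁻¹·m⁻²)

By spherical symmetry E is radial; choose a Gaussian sphere of radius r = 0.063 m (r < R).
For a uniform sphere the enclosed fraction is (r/R)³, so Q_enc = (22.7 μC)(0.063/0.284)³ = 2.478×10^-7 C.
Since E is radial and uniform over the Gaussian sphere, Φ = E·4πr² = Q_enc/ε₀.
E = |Q_enc|/(4πε₀r²) = (2.478×10^-7)/(4π·8.85×10^-12·(0.063)²) = 5.61×10^5 N/C.

|E| = 5.61×10^5 V/m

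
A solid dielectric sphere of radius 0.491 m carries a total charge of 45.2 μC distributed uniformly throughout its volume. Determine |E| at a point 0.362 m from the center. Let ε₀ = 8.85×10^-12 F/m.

E ≈ 1.24e6 N/C

Symmetry ⇒ E = E(r) r̂. Gaussian sphere of radius r = 0.362 m (r < R).
For a uniform sphere the enclosed fraction is (r/R)³, so Q_enc = (45.2 μC)(0.362/0.491)³ = 1.811×10^-5 C.
By Gauss's law, ∮E·dA = E·4πr² = Q_enc/ε₀.
E = |Q_enc|/(4πε₀r²) = (1.811e-5)/(4π·8.85×10^-12·(0.362)²) = 1.24×10^6 N/C.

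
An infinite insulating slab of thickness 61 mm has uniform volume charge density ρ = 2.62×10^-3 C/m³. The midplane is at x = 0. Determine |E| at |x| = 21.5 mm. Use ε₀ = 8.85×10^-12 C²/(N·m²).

By symmetry E is perpendicular to the slab. A Gaussian pillbox from −21.5 mm to +21.5 mm (face area A) lies entirely within the slab.
Q_enc = ρ·(2x)·A and flux = 2EA, so 2EA = 2ρxA/ε₀ ⇒ E = |ρ|x/ε₀.
E = (2.62×10^-3)(0.0215)/(8.85×10^-12) = 6.36e6 N/C.

E ≈ 6.36×10^6 N/C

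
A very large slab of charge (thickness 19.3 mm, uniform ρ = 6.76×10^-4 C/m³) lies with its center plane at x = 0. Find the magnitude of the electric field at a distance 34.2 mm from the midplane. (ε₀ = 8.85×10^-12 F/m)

E ≈ 7.37e5 V/m

The point |x| = 34.2 mm lies outside the slab (half-thickness 0.00965 m). A symmetric pillbox spanning the full slab encloses Q_enc = ρ·d·A.
Flux = 2EA ⇒ E = |ρ|d/(2ε₀), independent of distance outside.
E = (6.76e-4)(0.0193)/(2·8.85×10^-12) = 7.37×10^5 N/C.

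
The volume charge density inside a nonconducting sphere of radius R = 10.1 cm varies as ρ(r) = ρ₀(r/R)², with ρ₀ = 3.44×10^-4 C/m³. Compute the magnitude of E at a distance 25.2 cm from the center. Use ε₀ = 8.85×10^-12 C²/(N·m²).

By spherical symmetry E is radial; choose a Gaussian sphere of radius r = 25.2 cm (r > R, all charge enclosed).
Q_enc = 4π ∫₀^R ρ₀(r'/R)^2 r'² dr' = 4πρ₀R³/5 = 8.908×10^-7 C.
Since E is radial and uniform over the Gaussian sphere, Φ = E·4πr² = Q_enc/ε₀.
E = |Q_enc|/(4πε₀r²) = (8.908e-7)/(4π·8.85×10^-12·(0.252)²) = 1.26e5 N/C.

|E| = 1.26×10^5 N/C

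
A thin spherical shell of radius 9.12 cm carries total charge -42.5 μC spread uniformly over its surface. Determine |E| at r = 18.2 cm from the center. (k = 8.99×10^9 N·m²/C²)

By spherical symmetry E is radial; choose a Gaussian sphere of radius r = 18.2 cm (r > 9.12 cm).
The entire shell is enclosed: Q_enc = -4.25×10^-5 C.
By Gauss's law, ∮E·dA = E·4πr² = Q_enc/ε₀.
E = k|Q_enc|/r² = (8.99×10^9)(4.25e-5)/(0.182)² = 1.15×10^7 N/C.

|E| = 1.15e7 N/C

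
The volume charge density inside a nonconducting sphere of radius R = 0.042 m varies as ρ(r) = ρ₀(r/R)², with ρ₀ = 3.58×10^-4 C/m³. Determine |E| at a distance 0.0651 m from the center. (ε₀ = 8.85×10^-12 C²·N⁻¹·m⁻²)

By spherical symmetry E is radial; choose a Gaussian sphere of radius r = 0.0651 m (r > R, all charge enclosed).
Q_enc = 4π ∫₀^R ρ₀(r'/R)^2 r'² dr' = 4πρ₀R³/5 = 6.666×10^-8 C.
Gauss's law: E·4πr² = Q_enc/ε₀.
E = |Q_enc|/(4πε₀r²) = (6.666e-8)/(4π·8.85×10^-12·(0.0651)²) = 1.41e5 N/C.

|E| = 1.41e5 V/m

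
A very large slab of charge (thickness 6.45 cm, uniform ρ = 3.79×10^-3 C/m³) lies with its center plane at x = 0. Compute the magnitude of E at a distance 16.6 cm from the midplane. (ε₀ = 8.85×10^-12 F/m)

E = 1.38×10^7 V/m

The point |x| = 16.6 cm lies outside the slab (half-thickness 0.03225 m). A symmetric pillbox spanning the full slab encloses Q_enc = ρ·d·A.
Flux = 2EA ⇒ E = |ρ|d/(2ε₀), independent of distance outside.
E = (3.79×10^-3)(0.0645)/(2·8.85×10^-12) = 1.38×10^7 N/C.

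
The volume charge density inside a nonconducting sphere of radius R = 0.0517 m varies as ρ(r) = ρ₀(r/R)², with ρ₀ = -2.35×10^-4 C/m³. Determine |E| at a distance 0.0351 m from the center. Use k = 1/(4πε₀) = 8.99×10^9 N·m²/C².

Take a concentric spherical Gaussian surface of radius r = 0.0351 m (r < R).
Integrate the density: Q_enc = 4π ∫₀^r ρ₀(r'/R)^2 r'² dr' = 4πρ₀ r^5/(5·R²) = -1.177e-8 C.
Gauss's law: E·4πr² = Q_enc/ε₀.
E = k|Q_enc|/r² = (8.99×10^9)(1.177e-8)/(0.0351)² = 8.59×10^4 N/C.

E = 8.59×10^4 N/C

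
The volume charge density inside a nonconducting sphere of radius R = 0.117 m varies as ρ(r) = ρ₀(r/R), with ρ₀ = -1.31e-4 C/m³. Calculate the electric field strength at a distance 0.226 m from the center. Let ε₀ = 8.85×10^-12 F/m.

E ≈ 1.16×10^5 N/C

By spherical symmetry E is radial; choose a Gaussian sphere of radius r = 0.226 m (r > R, all charge enclosed).
Q_enc = 4π ∫₀^R ρ₀(r'/R)^1 r'² dr' = 4πρ₀R³/4 = -6.591×10^-7 C.
Since E is radial and uniform over the Gaussian sphere, Φ = E·4πr² = Q_enc/ε₀.
E = |Q_enc|/(4πε₀r²) = (6.591×10^-7)/(4π·8.85×10^-12·(0.226)²) = 1.16e5 N/C.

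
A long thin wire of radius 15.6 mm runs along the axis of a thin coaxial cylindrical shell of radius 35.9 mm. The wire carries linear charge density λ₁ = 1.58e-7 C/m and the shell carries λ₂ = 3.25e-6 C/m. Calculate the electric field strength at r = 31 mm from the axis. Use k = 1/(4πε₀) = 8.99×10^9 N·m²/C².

|E| ≈ 9.16×10^4 V/m

Choose a coaxial cylinder of radius r = 31 mm (arbitrary length L) as the Gaussian surface (between the conductors, 15.6 mm < r < 35.9 mm).
The shell at 35.9 mm lies outside the Gaussian surface, so λ_enc = λ₁ = 1.58e-7 C/m.
Applying ∮E·dA = Q_enc/ε₀ with the end caps contributing no flux:
E = 2k|λ_enc|/r = 2(8.99×10^9)(1.58×10^-7)/(0.031) = 9.16×10^4 N/C.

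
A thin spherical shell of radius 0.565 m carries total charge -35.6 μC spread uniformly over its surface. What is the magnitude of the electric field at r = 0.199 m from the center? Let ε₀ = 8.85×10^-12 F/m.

E = 0

Symmetry ⇒ E = E(r) r̂. Gaussian sphere of radius r = 0.199 m (inside the shell, r < 0.565 m).
No charge lies within this surface, so Q_enc = 0 and Gauss's law gives E·4πr² = 0 ⇒ E = 0.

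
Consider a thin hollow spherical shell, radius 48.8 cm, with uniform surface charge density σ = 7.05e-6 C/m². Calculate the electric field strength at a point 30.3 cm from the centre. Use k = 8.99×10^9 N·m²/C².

Use a concentric Gaussian sphere at r = 30.3 cm (inside the shell, r < 48.8 cm).
No charge lies within this surface, so Q_enc = 0 and Gauss's law gives E·4πr² = 0 ⇒ E = 0.

E = 0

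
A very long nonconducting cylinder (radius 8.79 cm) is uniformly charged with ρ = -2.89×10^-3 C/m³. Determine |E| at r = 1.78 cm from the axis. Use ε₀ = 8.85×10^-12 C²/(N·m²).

By cylindrical symmetry E is radial; use a coaxial Gaussian cylinder of radius 1.78 cm and length L (r < R).
Enclosed charge per unit length: λ_enc = ρ·πr² = (-2.89e-3)π(0.0178)² = -2.877×10^-6 C/m.
Gauss's law: E·2πrL = λ_enc L/ε₀.
E = |λ_enc|/(2πε₀r) = (2.877×10^-6)/(2π·8.85×10^-12·0.0178) = 2.91e6 N/C.

E ≈ 2.91×10^6 N/C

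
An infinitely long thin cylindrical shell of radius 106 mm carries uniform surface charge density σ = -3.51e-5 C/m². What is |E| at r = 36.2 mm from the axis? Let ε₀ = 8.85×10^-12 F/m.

By cylindrical symmetry E is radial; use a coaxial Gaussian cylinder of radius 36.2 mm and length L (r < 106 mm, inside the shell).
No charge is enclosed, so Gauss's law gives E·2πrL = 0 ⇒ E = 0.

E = 0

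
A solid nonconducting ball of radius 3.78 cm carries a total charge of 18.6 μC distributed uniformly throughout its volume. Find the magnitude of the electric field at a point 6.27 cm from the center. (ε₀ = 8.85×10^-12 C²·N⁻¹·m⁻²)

E = 4.25×10^7 N/C

Use a concentric Gaussian sphere at r = 6.27 cm (r > R, so the entire charge is enclosed).
Q_enc = 18.6 μC = 1.86×10^-5 C.
Since E is radial and uniform over the Gaussian sphere, Φ = E·4πr² = Q_enc/ε₀.
E = |Q_enc|/(4πε₀r²) = (1.86e-5)/(4π·8.85×10^-12·(0.0627)²) = 4.25×10^7 N/C.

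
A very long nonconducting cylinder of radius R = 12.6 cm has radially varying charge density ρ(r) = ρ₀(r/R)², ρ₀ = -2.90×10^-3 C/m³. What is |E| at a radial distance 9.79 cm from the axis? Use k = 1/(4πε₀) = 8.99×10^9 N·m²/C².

E ≈ 4.84e6 V/m

Choose a coaxial cylinder of radius r = 9.79 cm (arbitrary length L) as the Gaussian surface (r < R).
Integrating ρ over the cross-section to radius r: λ_enc = (2πρ₀/R²) ∫₀^r r'^3 dr' = 2πρ₀ r^4/(4·R²) = -2.636×10^-5 C/m.
By Gauss's law (flux through the curved wall only), E·2πrL = λ_enc L/ε₀.
E = 2k|λ_enc|/r = 2(8.99×10^9)(2.636e-5)/(0.0979) = 4.84×10^6 N/C.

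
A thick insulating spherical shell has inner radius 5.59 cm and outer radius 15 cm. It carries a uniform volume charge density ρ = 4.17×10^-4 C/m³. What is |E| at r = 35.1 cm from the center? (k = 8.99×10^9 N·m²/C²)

By spherical symmetry E is radial; choose a Gaussian sphere of radius r = 35.1 cm (r > 15 cm, enclosing the whole shell).
Q_enc = ρ·(4π/3)(b³ − a³) = (4.17×10^-4)·(4π/3)·((0.15)³ − (0.0559)³) = 5.59e-6 C.
Gauss's law: E·4πr² = Q_enc/ε₀.
E = k|Q_enc|/r² = (8.99×10^9)(5.59e-6)/(0.351)² = 4.08×10^5 N/C.

4.08×10^5 N/C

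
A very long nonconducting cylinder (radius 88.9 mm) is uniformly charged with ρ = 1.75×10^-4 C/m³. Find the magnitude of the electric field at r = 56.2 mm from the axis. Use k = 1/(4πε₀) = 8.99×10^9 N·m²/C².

5.56×10^5 V/m

Choose a coaxial cylinder of radius r = 56.2 mm (arbitrary length L) as the Gaussian surface (r < R).
Enclosed charge per unit length: λ_enc = ρ·πr² = (1.75×10^-4)π(0.0562)² = 1.736×10^-6 C/m.
Gauss's law: E·2πrL = λ_enc L/ε₀.
E = 2k|λ_enc|/r = 2(8.99×10^9)(1.736×10^-6)/(0.0562) = 5.56×10^5 N/C.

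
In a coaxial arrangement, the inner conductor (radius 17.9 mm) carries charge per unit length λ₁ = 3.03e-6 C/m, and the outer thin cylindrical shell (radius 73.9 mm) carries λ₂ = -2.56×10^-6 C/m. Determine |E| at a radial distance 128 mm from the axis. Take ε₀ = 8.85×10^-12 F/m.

Take a coaxial cylindrical Gaussian surface of radius r = 128 mm and length L (r > 73.9 mm, enclosing both).
λ_enc = λ₁ + λ₂ = (3.03×10^-6) + (-2.56×10^-6) = 4.70×10^-7 C/m.
Gauss's law: E·2πrL = λ_enc L/ε₀.
E = |λ_enc|/(2πε₀r) = (4.70e-7)/(2π·8.85×10^-12·0.128) = 6.60×10^4 N/C.

E ≈ 6.60×10^4 N/C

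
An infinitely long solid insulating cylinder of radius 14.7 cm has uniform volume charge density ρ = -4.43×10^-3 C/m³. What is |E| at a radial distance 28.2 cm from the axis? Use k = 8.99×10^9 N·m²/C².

|E| = 1.92e7 N/C

Choose a coaxial cylinder of radius r = 28.2 cm (arbitrary length L) as the Gaussian surface (r > 14.7 cm, full cross-section enclosed).
λ_enc = ρ·πR² = (-4.43×10^-3)π(0.147)² = -3.007×10^-4 C/m.
Gauss's law: E·2πrL = λ_enc L/ε₀.
E = 2k|λ_enc|/r = 2(8.99×10^9)(3.007e-4)/(0.282) = 1.92e7 N/C.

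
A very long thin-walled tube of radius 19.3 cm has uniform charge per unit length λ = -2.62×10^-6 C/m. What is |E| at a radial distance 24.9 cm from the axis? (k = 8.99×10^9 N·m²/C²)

Coaxial Gaussian cylinder, radius r = 24.9 cm, length L (r > 19.3 cm).
The full line charge is enclosed: λ_enc = -2.62e-6 C/m.
By Gauss's law (flux through the curved wall only), E·2πrL = λ_enc L/ε₀.
E = 2k|λ_enc|/r = 2(8.99×10^9)(2.62×10^-6)/(0.249) = 1.89×10^5 N/C.

E ≈ 1.89×10^5 N/C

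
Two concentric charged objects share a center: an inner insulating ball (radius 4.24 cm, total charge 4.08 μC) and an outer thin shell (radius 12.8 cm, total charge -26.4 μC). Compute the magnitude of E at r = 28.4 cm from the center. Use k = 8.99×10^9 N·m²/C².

E = 2.49e6 N/C

Take a concentric spherical Gaussian surface of radius r = 28.4 cm (r > 12.8 cm, enclosing both).
Q_enc = (4.08 μC) + (-26.4 μC) = -2.232e-5 C.
Gauss's law: E·4πr² = Q_enc/ε₀.
E = k|Q_enc|/r² = (8.99×10^9)(2.232e-5)/(0.284)² = 2.49×10^6 N/C.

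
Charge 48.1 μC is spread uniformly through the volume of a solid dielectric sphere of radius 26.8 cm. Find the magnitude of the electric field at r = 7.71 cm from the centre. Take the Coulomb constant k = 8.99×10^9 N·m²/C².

|E| ≈ 1.73×10^6 V/m

Take a concentric spherical Gaussian surface of radius r = 7.71 cm (r < R).
Only the charge within r is enclosed: Q_enc = Q·(r/R)³ = (48.1 μC)·(7.71 cm/26.8 cm)³ = 1.145e-6 C.
Applying ∮E·dA = Q_enc/ε₀ with Φ = E(4πr²):
E = k|Q_enc|/r² = (8.99×10^9)(1.145×10^-6)/(0.0771)² = 1.73×10^6 N/C.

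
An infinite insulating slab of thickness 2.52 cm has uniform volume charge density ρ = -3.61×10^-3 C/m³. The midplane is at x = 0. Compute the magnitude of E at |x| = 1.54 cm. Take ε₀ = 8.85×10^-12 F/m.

The point |x| = 1.54 cm lies outside the slab (half-thickness 0.0126 m). A symmetric pillbox spanning the full slab encloses Q_enc = ρ·d·A.
Flux = 2EA ⇒ E = |ρ|d/(2ε₀), independent of distance outside.
E = (3.61×10^-3)(0.0252)/(2·8.85×10^-12) = 5.14×10^6 N/C.

E ≈ 5.14×10^6 V/m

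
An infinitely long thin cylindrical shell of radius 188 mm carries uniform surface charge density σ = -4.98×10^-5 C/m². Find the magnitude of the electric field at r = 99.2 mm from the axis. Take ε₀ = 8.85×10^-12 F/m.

E = 0

Take a coaxial cylindrical Gaussian surface of radius r = 99.2 mm and length L (r < 188 mm, inside the shell).
No charge is enclosed, so Gauss's law gives E·2πrL = 0 ⇒ E = 0.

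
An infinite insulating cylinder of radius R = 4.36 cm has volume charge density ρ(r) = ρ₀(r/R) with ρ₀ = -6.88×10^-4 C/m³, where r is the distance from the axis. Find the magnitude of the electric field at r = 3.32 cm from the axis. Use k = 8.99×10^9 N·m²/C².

E ≈ 6.55×10^5 V/m

Coaxial Gaussian cylinder, radius r = 3.32 cm, length L (r < R).
λ_enc = ∫₀^r ρ(r')·2πr' dr' = (2πρ₀/R)·r^3/3 = -1.209e-6 C/m.
Applying ∮E·dA = Q_enc/ε₀ with the end caps contributing no flux:
E = 2k|λ_enc|/r = 2(8.99×10^9)(1.209×10^-6)/(0.0332) = 6.55×10^5 N/C.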